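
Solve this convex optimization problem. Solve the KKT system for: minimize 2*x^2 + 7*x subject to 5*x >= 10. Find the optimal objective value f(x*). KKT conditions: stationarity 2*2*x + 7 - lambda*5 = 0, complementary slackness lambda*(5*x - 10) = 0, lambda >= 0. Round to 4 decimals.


Step 1: Try lambda = 0 (constraint inactive).
x_unc = -7/(2*2) = -1.75
Check: 5*-1.75 = -8.75 < 10 -- violated!
Step 2: Constraint must be active: 5*x = 10
x* = 10/5 = 2.0
lambda = (2*2*2.0 + 7)/5 = 3.0
Step 3: Compute optimal value.
f(x*) = 2*2.0^2 + 7*2.0 = 22.0


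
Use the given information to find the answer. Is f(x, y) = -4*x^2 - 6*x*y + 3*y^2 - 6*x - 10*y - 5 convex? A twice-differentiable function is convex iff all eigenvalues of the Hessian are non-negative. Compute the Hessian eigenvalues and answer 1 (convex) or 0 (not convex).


The Hessian of f(x,y) = -4*x^2 - 6*x*y + 3*y^2 - 6*x - 10*y - 5 is:
H = [[-8, -6], [-6, 6]]
Trace = -8 + 6 = -2
Determinant = -8*6 - (-6)^2 = -84
Discriminant = (-2)^2 - 4*-84 = 340.0
Eigenvalues: lambda_1 = -10.2195, lambda_2 = 8.2195
The function is not convex.

0


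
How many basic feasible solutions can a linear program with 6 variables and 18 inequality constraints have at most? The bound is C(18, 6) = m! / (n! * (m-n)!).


Each vertex corresponds to some choice of n active constraints out of m, so the number of vertices is at most C(m, n) = m! / (n!(m-n)!).
m = 18, n = 6
Numerator: 18 * 17 * 16 * 15 * 14 * 13
Denominator: 6! = 720
C(18, 6) = 18564


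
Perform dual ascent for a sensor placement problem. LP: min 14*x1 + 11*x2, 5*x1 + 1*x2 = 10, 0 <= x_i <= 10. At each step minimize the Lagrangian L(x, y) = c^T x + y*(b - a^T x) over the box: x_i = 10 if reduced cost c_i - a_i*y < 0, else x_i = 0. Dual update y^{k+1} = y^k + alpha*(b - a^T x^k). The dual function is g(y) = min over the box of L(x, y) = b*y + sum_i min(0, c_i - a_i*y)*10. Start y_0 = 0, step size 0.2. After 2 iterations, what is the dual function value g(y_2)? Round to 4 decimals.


Dual ascent for LP: min 14*x1 + 11*x2, 5*x1 + 1*x2 = 10, 0 <= x_i <= 10
Step 1: y^k = 0.0, reduced costs: (14.0, 11.0)
  x^k = (0.0, 0.0), subgradient = b - a^T x = 10.0
  y^{k+1} = 0.0 + 0.2*10.0 = 2.0
Step 2: y^k = 2.0, reduced costs: (4.0, 9.0)
  x^k = (0.0, 0.0), subgradient = b - a^T x = 10.0
  y^{k+1} = 2.0 + 0.2*10.0 = 4.0
Dual objective at y_2 = 4.0: reduced costs (-6.0, 7.0), box minimizer x = (10.0, 0.0)
g(y_2) = b*y + (c1 - a1*y)*x1 + (c2 - a2*y)*x2 = 10*4.0 + (-6.0)*10.0 + 7.0*0.0 = 40.0 - 60.0 + 0.0 = -20.0


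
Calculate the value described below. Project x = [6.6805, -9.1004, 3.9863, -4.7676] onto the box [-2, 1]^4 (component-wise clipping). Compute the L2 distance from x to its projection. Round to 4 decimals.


Project each component onto [-2, 1].
clip(6.6805) = 1.0, clip(-9.1004) = -2.0, clip(3.9863) = 1.0, clip(-4.7676) = -2.0
Projection = [1.0, -2.0, 1.0, -2.0]
Squared diffs: [32.2681, 50.4157, 8.918, 7.6596]
Distance = sqrt(99.2614) = 9.963


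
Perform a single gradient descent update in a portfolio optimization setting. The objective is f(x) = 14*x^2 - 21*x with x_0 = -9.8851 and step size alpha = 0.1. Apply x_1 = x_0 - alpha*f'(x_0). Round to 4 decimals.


We compute the gradient at x_0 and apply the update.
f'(x) = 28*x - 21
f'(-9.8851) = 28*-9.8851 - 21 = -297.7828
x_1 = -9.8851 - 0.1*-297.7828 = 19.8932


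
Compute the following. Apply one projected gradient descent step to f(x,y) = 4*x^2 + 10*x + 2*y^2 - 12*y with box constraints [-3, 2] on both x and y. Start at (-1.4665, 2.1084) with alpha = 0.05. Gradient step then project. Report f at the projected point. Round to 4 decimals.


Step 1: Compute gradient at (-1.4665, 2.1084).
grad_x = 2*4*-1.4665 + 10 = -1.732
grad_y = 2*2*2.1084 - 12 = -3.5664
Step 2: Gradient step.
x_raw = -1.4665 - 0.05*-1.732 = -1.3799
y_raw = 2.1084 - 0.05*-3.5664 = 2.2867
Step 3: Project onto [-3, 2].
x_proj = clip(-1.3799) = -1.3799
y_proj = clip(2.2867) = 2.0
Step 4: Evaluate f.
f(-1.3799, 2.0) = -22.1825


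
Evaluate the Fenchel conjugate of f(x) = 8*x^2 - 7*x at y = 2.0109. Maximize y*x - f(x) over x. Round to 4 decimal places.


f*(y) = sup_x {y*x - a*x^2 - b*x} = sup_x {(y-b)*x - a*x^2}
FOC: (y - b) - 2a*x = 0 => x* = (y - b)/(2a)
x* = (2.0109 + 7)/(2*8) = 0.5632
f*(2.0109) = (y-b)^2/(4a) = (2.0109 + 7)^2/(4*8)
= 81.1963/32 = 2.5374


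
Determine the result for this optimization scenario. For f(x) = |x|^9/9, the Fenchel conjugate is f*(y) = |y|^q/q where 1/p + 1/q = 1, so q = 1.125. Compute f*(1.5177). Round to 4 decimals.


The conjugate exponent q satisfies 1/p + 1/q = 1.
p = 9, so q = 9/(9 - 1) = 1.125
|y|^q = 1.5177^1.125 = 1.5989
f*(1.5177) = 1.5989 / 1.125 = 1.4213


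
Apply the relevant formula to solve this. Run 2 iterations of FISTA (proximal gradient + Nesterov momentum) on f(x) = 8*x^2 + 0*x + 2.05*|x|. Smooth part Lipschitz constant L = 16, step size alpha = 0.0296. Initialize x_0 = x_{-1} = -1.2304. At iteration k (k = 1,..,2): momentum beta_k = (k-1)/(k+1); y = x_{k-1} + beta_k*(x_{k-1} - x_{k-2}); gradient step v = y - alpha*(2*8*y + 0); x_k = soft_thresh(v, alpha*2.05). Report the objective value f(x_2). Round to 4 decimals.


FISTA on f(x) = 8*x^2 + 0*x + 2.05*|x|
L = 16, alpha = 0.0296
Iteration 1: beta = 0.0, y = -1.2304 + 0.0*(-1.2304 + 1.2304) = -1.2304
  grad(y) = -19.6864, v = y - alpha*grad = -0.6477
  prox(v) = soft_thresh(-0.6477, 0.0607) = -0.587
Iteration 2: beta = 0.3333, y = -0.587 + 0.3333*(-0.587 + 1.2304) = -0.3725
  grad(y) = -5.9606, v = y - alpha*grad = -0.1961
  prox(v) = soft_thresh(-0.1961, 0.0607) = -0.1354
f(x_2) = 8*(-0.1354)^2 + 0*(-0.1354) + 2.05*|-0.1354| = 0.4243


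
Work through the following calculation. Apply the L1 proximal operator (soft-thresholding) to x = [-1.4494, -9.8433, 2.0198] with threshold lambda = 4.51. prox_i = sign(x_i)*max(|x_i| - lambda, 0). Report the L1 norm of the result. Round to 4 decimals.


Soft-thresholding with lambda = 4.51:
prox(-1.4494) = sign(-1.4494)*max(|-1.4494| - 4.51, 0) = 0.0
prox(-9.8433) = sign(-9.8433)*max(|-9.8433| - 4.51, 0) = -5.3333
prox(2.0198) = sign(2.0198)*max(|2.0198| - 4.51, 0) = 0.0
prox(x) = [0.0, -5.3333, 0.0]
||prox(x)||_1 = 0.0 + 5.3333 + 0.0 = 5.3333


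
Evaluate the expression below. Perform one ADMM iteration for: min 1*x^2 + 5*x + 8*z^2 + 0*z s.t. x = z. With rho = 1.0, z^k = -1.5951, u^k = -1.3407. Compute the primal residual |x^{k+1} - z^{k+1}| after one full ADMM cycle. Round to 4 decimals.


ADMM iteration with rho = 1.0, z^k = -1.5951, u^k = -1.3407
Step 1: x-update.
Minimize 1*x^2 + 5*x + (1.0/2)*(x + 1.5951 - 1.3407)^2
FOC: (2*1 + 1.0)*x = -5 + 1.0*(-1.5951 + 1.3407)
x^{k+1} = -1.7515
Step 2: z-update.
Minimize 8*z^2 + 0*z + (1.0/2)*(-1.7515 - z - 1.3407)^2
FOC: (2*8 + 1.0)*z = 0 + 1.0*(-1.7515 - 1.3407)
z^{k+1} = -0.1819
Step 3: u-update.
u^{k+1} = -1.3407 - 1.7515 + 0.1819 = -2.9103
Step 4: Primal residual = |-1.7515 + 0.1819| = 1.5696


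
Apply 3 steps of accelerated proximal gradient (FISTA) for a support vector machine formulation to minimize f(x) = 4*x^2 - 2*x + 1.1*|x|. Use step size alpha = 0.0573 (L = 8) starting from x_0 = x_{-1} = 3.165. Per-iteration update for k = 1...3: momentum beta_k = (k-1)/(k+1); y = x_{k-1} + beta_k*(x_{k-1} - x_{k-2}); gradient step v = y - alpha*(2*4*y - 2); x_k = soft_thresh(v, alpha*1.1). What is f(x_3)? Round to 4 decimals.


FISTA on f(x) = 4*x^2 - 2*x + 1.1*|x|
L = 8, alpha = 0.0573
Iteration 1: beta = 0.0, y = 3.165 + 0.0*(3.165 - 3.165) = 3.165
  grad(y) = 23.32, v = y - alpha*grad = 1.8288
  prox(v) = soft_thresh(1.8288, 0.063) = 1.7657
Iteration 2: beta = 0.3333, y = 1.7657 + 0.3333*(1.7657 - 3.165) = 1.2993
  grad(y) = 8.3945, v = y - alpha*grad = 0.8183
  prox(v) = soft_thresh(0.8183, 0.063) = 0.7553
Iteration 3: beta = 0.5, y = 0.7553 + 0.5*(0.7553 - 1.7657) = 0.25
  grad(y) = 0.0004, v = y - alpha*grad = 0.25
  prox(v) = soft_thresh(0.25, 0.063) = 0.187
f(x_3) = 4*0.187^2 - 2*0.187 + 1.1*|0.187| = -0.0284


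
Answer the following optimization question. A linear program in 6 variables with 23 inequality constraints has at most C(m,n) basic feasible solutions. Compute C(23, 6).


Each vertex corresponds to some choice of n active constraints out of m, so the number of vertices is at most C(m, n) = m! / (n!(m-n)!).
m = 23, n = 6
Numerator: 23 * 22 * 21 * 20 * 19 * 18
Denominator: 6! = 720
C(23, 6) = 100947


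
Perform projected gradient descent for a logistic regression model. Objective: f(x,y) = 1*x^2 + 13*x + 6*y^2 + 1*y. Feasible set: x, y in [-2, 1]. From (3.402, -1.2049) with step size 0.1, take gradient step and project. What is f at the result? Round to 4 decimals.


Step 1: Compute gradient at (3.402, -1.2049).
grad_x = 2*1*3.402 + 13 = 19.804
grad_y = 2*6*-1.2049 + 1 = -13.4588
Step 2: Gradient step.
x_raw = 3.402 - 0.1*19.804 = 1.4216
y_raw = -1.2049 - 0.1*-13.4588 = 0.141
Step 3: Project onto [-2, 1].
x_proj = clip(1.4216) = 1.0
y_proj = clip(0.141) = 0.141
Step 4: Evaluate f.
f(1.0, 0.141) = 14.2602


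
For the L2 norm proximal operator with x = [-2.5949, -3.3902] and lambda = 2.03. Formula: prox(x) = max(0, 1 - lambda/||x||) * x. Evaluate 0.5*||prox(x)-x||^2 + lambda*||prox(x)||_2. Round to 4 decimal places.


Step 1: Compute ||x||.
||x|| = 4.2693
Step 2: Compute scaling factor.
scale = max(0, 1 - 2.03/4.2693) = 0.5245
Step 3: prox(x) = [-1.3611, -1.7782]
||prox(x)|| = 2.2393
Step 4: Proximal objective.
0.5*||prox-x||^2 = 2.0605
lambda*||prox|| = 4.5458
Total = 6.6062


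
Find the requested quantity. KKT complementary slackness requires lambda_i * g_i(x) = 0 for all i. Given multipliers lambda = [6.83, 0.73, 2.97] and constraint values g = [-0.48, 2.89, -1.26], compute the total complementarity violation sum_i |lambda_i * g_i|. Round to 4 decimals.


KKT complementary slackness check:
lambda_1 * g_1 = 6.83 * -0.48 = -3.2784
lambda_2 * g_2 = 0.73 * 2.89 = 2.1097
lambda_3 * g_3 = 2.97 * -1.26 = -3.7422
Total violation = 3.2784 + 2.1097 + 3.7422 = 9.1303


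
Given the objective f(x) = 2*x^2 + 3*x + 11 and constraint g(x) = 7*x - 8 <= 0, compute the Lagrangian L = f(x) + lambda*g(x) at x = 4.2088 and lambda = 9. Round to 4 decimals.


Step 1: Evaluate f(x).
f(4.2088) = 2*4.2088^2 + 3*4.2088 + 11 = 59.0544
Step 2: Evaluate g(x).
g(4.2088) = 7*4.2088 - 8 = 21.4616
Step 3: Compute Lagrangian.
L = 59.0544 + 9*21.4616 = 252.2088


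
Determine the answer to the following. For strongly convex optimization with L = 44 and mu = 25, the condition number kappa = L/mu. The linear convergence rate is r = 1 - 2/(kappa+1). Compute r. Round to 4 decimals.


Step 1: Compute the condition number.
kappa = L/mu = 44/25 = 1.76
Step 2: Compute the convergence rate.
r = 1 - 2/(kappa + 1) = 1 - 2*mu/(L + mu) = (L - mu)/(L + mu) = 19/69 = 0.2754


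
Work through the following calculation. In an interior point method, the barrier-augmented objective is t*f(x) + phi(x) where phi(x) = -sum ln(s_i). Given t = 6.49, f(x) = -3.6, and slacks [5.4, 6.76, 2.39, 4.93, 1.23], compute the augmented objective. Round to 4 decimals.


Step 1: Compute log-barrier.
ln values: [1.6864, 1.911, 0.8713, 1.5953, 0.207]
phi = -(1.6864 + 1.911 + 0.8713 + 1.5953 + 0.207) = -6.2711
Step 2: Compute augmented objective.
t*f(x) = 6.49*-3.6 = -23.364
Total = -23.364 - 6.2711 = -29.6351


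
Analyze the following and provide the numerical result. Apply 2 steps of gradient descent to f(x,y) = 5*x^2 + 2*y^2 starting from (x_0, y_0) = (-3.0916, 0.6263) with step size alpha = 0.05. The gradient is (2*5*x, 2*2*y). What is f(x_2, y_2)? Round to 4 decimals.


Gradient descent on f(x,y) = 5*x^2 + 2*y^2.
Starting point: (-3.0916, 0.6263), alpha = 0.05
Step 1: grad_x = 2*5*-3.0916 = -30.916, grad_y = 2*2*0.6263 = 2.5052
  x_1 = -3.0916 - 0.05*-30.916 = -1.5458
  y_1 = 0.6263 - 0.05*2.5052 = 0.501
Step 2: grad_x = 2*5*-1.5458 = -15.458, grad_y = 2*2*0.501 = 2.0042
  x_2 = -1.5458 - 0.05*-15.458 = -0.7729
  y_2 = 0.501 - 0.05*2.0042 = 0.4008
f(-0.7729, 0.4008) = 5*(-0.7729)^2 + 2*0.4008^2 = 3.3082


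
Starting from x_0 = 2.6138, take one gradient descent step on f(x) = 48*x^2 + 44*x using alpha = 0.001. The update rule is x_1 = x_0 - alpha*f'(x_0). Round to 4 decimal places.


We compute the gradient at x_0 and apply the update.
f'(x) = 96*x + 44
f'(2.6138) = 96*2.6138 + 44 = 294.9248
x_1 = 2.6138 - 0.001*294.9248 = 2.3189


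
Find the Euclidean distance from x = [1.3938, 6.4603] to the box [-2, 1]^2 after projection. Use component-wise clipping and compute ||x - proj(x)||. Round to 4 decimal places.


Project each component onto [-2, 1].
clip(1.3938) = 1.0, clip(6.4603) = 1.0
Projection = [1.0, 1.0]
Squared diffs: [0.1551, 29.8149]
Distance = sqrt(29.97) = 5.4745


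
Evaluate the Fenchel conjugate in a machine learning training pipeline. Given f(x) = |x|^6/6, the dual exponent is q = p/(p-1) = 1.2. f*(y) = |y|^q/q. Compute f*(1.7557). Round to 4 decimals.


The conjugate exponent q satisfies 1/p + 1/q = 1.
p = 6, so q = 6/(6 - 1) = 1.2
|y|^q = 1.7557^1.2 = 1.9649
f*(1.7557) = 1.9649 / 1.2 = 1.6374


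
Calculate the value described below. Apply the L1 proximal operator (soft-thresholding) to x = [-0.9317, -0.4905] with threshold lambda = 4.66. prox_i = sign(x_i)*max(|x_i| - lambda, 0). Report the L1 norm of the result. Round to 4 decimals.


Soft-thresholding with lambda = 4.66:
prox(-0.9317) = sign(-0.9317)*max(|-0.9317| - 4.66, 0) = 0.0
prox(-0.4905) = sign(-0.4905)*max(|-0.4905| - 4.66, 0) = 0.0
prox(x) = [0.0, 0.0]
||prox(x)||_1 = 0.0 + 0.0 = 0.0


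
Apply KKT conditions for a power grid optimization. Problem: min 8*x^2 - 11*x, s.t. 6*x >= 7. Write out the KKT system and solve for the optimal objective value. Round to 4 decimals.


Step 1: Try lambda = 0 (constraint inactive).
x_unc = 11/(2*8) = 0.6875
Check: 6*0.6875 = 4.125 < 7 -- violated!
Step 2: Constraint must be active: 6*x = 7
x* = 7/6 = 1.1667 (rounded; the exact value 7/6 is used below)
lambda = (2*8*(7/6) - 11)/6 = 1.2778
Step 3: Compute optimal value.
f(x*) = 8*(7/6)^2 - 11*(7/6) = -1.9444


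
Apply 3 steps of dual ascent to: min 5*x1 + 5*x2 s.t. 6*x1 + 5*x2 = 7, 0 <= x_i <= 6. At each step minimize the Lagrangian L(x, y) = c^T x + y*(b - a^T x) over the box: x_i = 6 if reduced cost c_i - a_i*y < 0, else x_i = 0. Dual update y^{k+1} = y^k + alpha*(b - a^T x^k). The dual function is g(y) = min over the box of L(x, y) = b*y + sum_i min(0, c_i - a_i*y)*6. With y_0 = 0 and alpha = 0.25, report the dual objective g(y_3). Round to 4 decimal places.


Dual ascent for LP: min 5*x1 + 5*x2, 6*x1 + 5*x2 = 7, 0 <= x_i <= 6
Step 1: y^k = 0.0, reduced costs: (5.0, 5.0)
  x^k = (0.0, 0.0), subgradient = b - a^T x = 7.0
  y^{k+1} = 0.0 + 0.25*7.0 = 1.75
Step 2: y^k = 1.75, reduced costs: (-5.5, -3.75)
  x^k = (6.0, 6.0), subgradient = b - a^T x = -59.0
  y^{k+1} = 1.75 + 0.25*-59.0 = -13.0
Step 3: y^k = -13.0, reduced costs: (83.0, 70.0)
  x^k = (0.0, 0.0), subgradient = b - a^T x = 7.0
  y^{k+1} = -13.0 + 0.25*7.0 = -11.25
Dual objective at y_3 = -11.25: reduced costs (72.5, 61.25), box minimizer x = (0.0, 0.0)
g(y_3) = b*y + (c1 - a1*y)*x1 + (c2 - a2*y)*x2 = 7*(-11.25) + 72.5*0.0 + 61.25*0.0 = -78.75 + 0.0 + 0.0 = -78.75


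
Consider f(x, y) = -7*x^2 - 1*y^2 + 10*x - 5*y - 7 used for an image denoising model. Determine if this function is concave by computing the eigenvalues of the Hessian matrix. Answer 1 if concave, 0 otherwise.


The Hessian of f(x,y) = -7*x^2 - 1*y^2 + 10*x - 5*y - 7 is:
H = [[-14, 0], [0, -2]]
Trace = -14 - 2 = -16
Determinant = -14*-2 - (0)^2 = 28
Discriminant = (-16)^2 - 4*28 = 144.0
Eigenvalues: lambda_1 = -14.0, lambda_2 = -2.0
The function is concave.

1


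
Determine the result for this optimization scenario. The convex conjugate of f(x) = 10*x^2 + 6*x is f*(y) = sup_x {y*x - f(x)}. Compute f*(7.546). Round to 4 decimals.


f*(y) = sup_x {y*x - a*x^2 - b*x} = sup_x {(y-b)*x - a*x^2}
FOC: (y - b) - 2a*x = 0 => x* = (y - b)/(2a)
x* = (7.546 - 6)/(2*10) = 0.0773
f*(7.546) = (y-b)^2/(4a) = (7.546 - 6)^2/(4*10)
= 2.3901/40 = 0.0598


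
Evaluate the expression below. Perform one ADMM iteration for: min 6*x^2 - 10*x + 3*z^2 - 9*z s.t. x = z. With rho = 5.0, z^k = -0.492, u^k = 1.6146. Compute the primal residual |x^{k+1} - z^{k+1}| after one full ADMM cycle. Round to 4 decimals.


ADMM iteration with rho = 5.0, z^k = -0.492, u^k = 1.6146
Step 1: x-update.
Minimize 6*x^2 - 10*x + (5.0/2)*(x + 0.492 + 1.6146)^2
FOC: (2*6 + 5.0)*x = 10 + 5.0*(-0.492 - 1.6146)
x^{k+1} = -0.0314
Step 2: z-update.
Minimize 3*z^2 - 9*z + (5.0/2)*(-0.0314 - z + 1.6146)^2
FOC: (2*3 + 5.0)*z = 9 + 5.0*(-0.0314 + 1.6146)
z^{k+1} = 1.5378
Step 3: u-update.
u^{k+1} = 1.6146 - 0.0314 - 1.5378 = 0.0454
Step 4: Primal residual = |-0.0314 - 1.5378| = 1.5692


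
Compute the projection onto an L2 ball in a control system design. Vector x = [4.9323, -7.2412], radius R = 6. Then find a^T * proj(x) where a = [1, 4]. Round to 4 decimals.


Step 1: Compute ||x|| (intermediates to 6 decimals).
||x|| = sqrt(4.9323^2 + (-7.2412)^2) = 8.761425
Step 2: Project.
Since ||x|| > R, scale = R/||x|| = 6/8.761425 = 0.68482, proj(x) = scale * x
proj(x) = [3.377738, -4.958919]
Step 3: Dot product.
a^T * proj(x) = 1*3.377738 + 4*(-4.958919) = -16.4579


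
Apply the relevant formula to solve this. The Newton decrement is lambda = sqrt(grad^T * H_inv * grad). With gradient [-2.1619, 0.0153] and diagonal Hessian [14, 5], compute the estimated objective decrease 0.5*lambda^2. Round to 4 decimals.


Step 1: H is diagonal, so H^(-1) * g = [-0.1544, 0.0031].
Step 2: g^T H^(-1) g = sum_i g_i^2 / H_ii
  = (-2.1619)^2/14 + (0.0153)^2/5
  = 0.3338 + 0.0 = 0.3339
Step 3: Objective decrease = 0.5 * g^T H^(-1) g = 0.1669


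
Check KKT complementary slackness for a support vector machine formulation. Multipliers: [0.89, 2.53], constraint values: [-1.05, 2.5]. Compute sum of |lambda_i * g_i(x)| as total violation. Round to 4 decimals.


KKT complementary slackness check:
lambda_1 * g_1 = 0.89 * -1.05 = -0.9345
lambda_2 * g_2 = 2.53 * 2.5 = 6.325
Total violation = 0.9345 + 6.325 = 7.2595


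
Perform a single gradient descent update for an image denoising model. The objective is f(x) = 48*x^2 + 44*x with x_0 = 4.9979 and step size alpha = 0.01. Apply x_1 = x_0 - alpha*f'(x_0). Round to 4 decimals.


We compute the gradient at x_0 and apply the update.
f'(x) = 96*x + 44
f'(4.9979) = 96*4.9979 + 44 = 523.7984
x_1 = 4.9979 - 0.01*523.7984 = -0.2401


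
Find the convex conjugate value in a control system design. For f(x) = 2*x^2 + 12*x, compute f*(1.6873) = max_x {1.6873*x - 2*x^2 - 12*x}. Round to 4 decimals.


f*(y) = sup_x {y*x - a*x^2 - b*x} = sup_x {(y-b)*x - a*x^2}
FOC: (y - b) - 2a*x = 0 => x* = (y - b)/(2a)
x* = (1.6873 - 12)/(2*2) = -2.5782
f*(1.6873) = (y-b)^2/(4a) = (1.6873 - 12)^2/(4*2)
= 106.3518/8 = 13.294


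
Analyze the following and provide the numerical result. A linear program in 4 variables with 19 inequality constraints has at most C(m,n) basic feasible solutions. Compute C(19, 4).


Each vertex corresponds to some choice of n active constraints out of m, so the number of vertices is at most C(m, n) = m! / (n!(m-n)!).
m = 19, n = 4
Numerator: 19 * 18 * 17 * 16
Denominator: 4! = 24
C(19, 4) = 3876


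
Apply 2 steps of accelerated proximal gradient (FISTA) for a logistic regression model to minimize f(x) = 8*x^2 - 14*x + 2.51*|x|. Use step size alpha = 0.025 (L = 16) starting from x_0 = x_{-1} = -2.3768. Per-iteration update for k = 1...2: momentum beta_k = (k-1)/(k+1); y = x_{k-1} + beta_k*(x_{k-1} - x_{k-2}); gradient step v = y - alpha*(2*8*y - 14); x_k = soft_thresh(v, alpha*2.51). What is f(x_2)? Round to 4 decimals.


FISTA on f(x) = 8*x^2 - 14*x + 2.51*|x|
L = 16, alpha = 0.025
Iteration 1: beta = 0.0, y = -2.3768 + 0.0*(-2.3768 + 2.3768) = -2.3768
  grad(y) = -52.0288, v = y - alpha*grad = -1.0761
  prox(v) = soft_thresh(-1.0761, 0.0628) = -1.0133
Iteration 2: beta = 0.3333, y = -1.0133 + 0.3333*(-1.0133 + 2.3768) = -0.5588
  grad(y) = -22.9414, v = y - alpha*grad = 0.0147
  prox(v) = soft_thresh(0.0147, 0.0628) = 0.0
f(x_2) = 8*0.0^2 - 14*0.0 + 2.51*|0.0| = 0.0


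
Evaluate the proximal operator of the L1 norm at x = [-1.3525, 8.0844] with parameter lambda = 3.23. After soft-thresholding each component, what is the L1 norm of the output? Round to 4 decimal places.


Soft-thresholding with lambda = 3.23:
prox(-1.3525) = sign(-1.3525)*max(|-1.3525| - 3.23, 0) = 0.0
prox(8.0844) = sign(8.0844)*max(|8.0844| - 3.23, 0) = 4.8544
prox(x) = [0.0, 4.8544]
||prox(x)||_1 = 0.0 + 4.8544 = 4.8544


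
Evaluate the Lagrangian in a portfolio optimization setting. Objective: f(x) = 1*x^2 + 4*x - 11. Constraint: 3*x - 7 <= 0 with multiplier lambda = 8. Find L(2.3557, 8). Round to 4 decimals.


Step 1: Evaluate f(x).
f(2.3557) = 1*2.3557^2 + 4*2.3557 - 11 = 3.9721
Step 2: Evaluate g(x).
g(2.3557) = 3*2.3557 - 7 = 0.0671
Step 3: Compute Lagrangian.
L = 3.9721 + 8*0.0671 = 4.5089


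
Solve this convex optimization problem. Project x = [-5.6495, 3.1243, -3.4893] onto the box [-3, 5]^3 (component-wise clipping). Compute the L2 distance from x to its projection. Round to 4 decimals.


Project each component onto [-3, 5].
clip(-5.6495) = -3.0, clip(3.1243) = 3.1243, clip(-3.4893) = -3.0
Projection = [-3.0, 3.1243, -3.0]
Squared diffs: [7.0199, 0.0, 0.2394]
Distance = sqrt(7.2593) = 2.6943


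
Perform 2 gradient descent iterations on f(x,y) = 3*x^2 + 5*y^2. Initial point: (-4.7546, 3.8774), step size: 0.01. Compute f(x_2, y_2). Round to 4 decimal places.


Gradient descent on f(x,y) = 3*x^2 + 5*y^2.
Starting point: (-4.7546, 3.8774), alpha = 0.01
Step 1: grad_x = 2*3*-4.7546 = -28.5276, grad_y = 2*5*3.8774 = 38.774
  x_1 = -4.7546 - 0.01*-28.5276 = -4.4693
  y_1 = 3.8774 - 0.01*38.774 = 3.4897
Step 2: grad_x = 2*3*-4.4693 = -26.8159, grad_y = 2*5*3.4897 = 34.8966
  x_2 = -4.4693 - 0.01*-26.8159 = -4.2012
  y_2 = 3.4897 - 0.01*34.8966 = 3.1407
f(-4.2012, 3.1407) = 3*(-4.2012)^2 + 5*3.1407^2 = 102.2691


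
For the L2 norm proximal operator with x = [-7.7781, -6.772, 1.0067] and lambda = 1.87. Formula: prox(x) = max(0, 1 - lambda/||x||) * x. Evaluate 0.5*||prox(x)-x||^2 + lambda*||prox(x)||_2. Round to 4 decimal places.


Step 1: Compute ||x||.
||x|| = 10.3621
Step 2: Compute scaling factor.
scale = max(0, 1 - 1.87/10.3621) = 0.8195
Step 3: prox(x) = [-6.3744, -5.5499, 0.825]
||prox(x)|| = 8.4921
Step 4: Proximal objective.
0.5*||prox-x||^2 = 1.7485
lambda*||prox|| = 15.8802
Total = 17.6286


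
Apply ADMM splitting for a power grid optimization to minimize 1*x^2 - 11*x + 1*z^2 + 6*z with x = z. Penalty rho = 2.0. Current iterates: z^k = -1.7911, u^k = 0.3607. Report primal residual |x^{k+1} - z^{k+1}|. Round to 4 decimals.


ADMM iteration with rho = 2.0, z^k = -1.7911, u^k = 0.3607
Step 1: x-update.
Minimize 1*x^2 - 11*x + (2.0/2)*(x + 1.7911 + 0.3607)^2
FOC: (2*1 + 2.0)*x = 11 + 2.0*(-1.7911 - 0.3607)
x^{k+1} = 1.6741
Step 2: z-update.
Minimize 1*z^2 + 6*z + (2.0/2)*(1.6741 - z + 0.3607)^2
FOC: (2*1 + 2.0)*z = -6 + 2.0*(1.6741 + 0.3607)
z^{k+1} = -0.4826
Step 3: u-update.
u^{k+1} = 0.3607 + 1.6741 + 0.4826 = 2.5174
Step 4: Primal residual = |1.6741 + 0.4826| = 2.1567


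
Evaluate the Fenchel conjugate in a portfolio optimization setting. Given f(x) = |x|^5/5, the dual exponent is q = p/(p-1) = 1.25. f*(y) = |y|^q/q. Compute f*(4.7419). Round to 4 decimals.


The conjugate exponent q satisfies 1/p + 1/q = 1.
p = 5, so q = 5/(5 - 1) = 1.25
|y|^q = 4.7419^1.25 = 6.9975
f*(4.7419) = 6.9975 / 1.25 = 5.598


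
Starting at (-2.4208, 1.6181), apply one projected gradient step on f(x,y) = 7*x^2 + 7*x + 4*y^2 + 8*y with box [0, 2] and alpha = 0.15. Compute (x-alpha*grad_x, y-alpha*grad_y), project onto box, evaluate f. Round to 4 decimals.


Step 1: Compute gradient at (-2.4208, 1.6181).
grad_x = 2*7*-2.4208 + 7 = -26.8912
grad_y = 2*4*1.6181 + 8 = 20.9448
Step 2: Gradient step.
x_raw = -2.4208 - 0.15*-26.8912 = 1.6129
y_raw = 1.6181 - 0.15*20.9448 = -1.5236
Step 3: Project onto [0, 2].
x_proj = clip(1.6129) = 1.6129
y_proj = clip(-1.5236) = 0.0
Step 4: Evaluate f.
f(1.6129, 0.0) = 29.4998


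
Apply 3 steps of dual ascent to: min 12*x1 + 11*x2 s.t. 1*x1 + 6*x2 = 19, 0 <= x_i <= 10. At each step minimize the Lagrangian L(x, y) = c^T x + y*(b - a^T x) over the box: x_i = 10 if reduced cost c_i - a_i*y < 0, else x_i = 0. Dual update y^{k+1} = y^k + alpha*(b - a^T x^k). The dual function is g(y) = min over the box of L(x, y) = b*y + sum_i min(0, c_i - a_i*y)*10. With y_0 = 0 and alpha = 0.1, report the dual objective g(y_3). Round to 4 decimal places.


Dual ascent for LP: min 12*x1 + 11*x2, 1*x1 + 6*x2 = 19, 0 <= x_i <= 10
Step 1: y^k = 0.0, reduced costs: (12.0, 11.0)
  x^k = (0.0, 0.0), subgradient = b - a^T x = 19.0
  y^{k+1} = 0.0 + 0.1*19.0 = 1.9
Step 2: y^k = 1.9, reduced costs: (10.1, -0.4)
  x^k = (0.0, 10.0), subgradient = b - a^T x = -41.0
  y^{k+1} = 1.9 + 0.1*-41.0 = -2.2
Step 3: y^k = -2.2, reduced costs: (14.2, 24.2)
  x^k = (0.0, 0.0), subgradient = b - a^T x = 19.0
  y^{k+1} = -2.2 + 0.1*19.0 = -0.3
Dual objective at y_3 = -0.3: reduced costs (12.3, 12.8), box minimizer x = (0.0, 0.0)
g(y_3) = b*y + (c1 - a1*y)*x1 + (c2 - a2*y)*x2 = 19*(-0.3) + 12.3*0.0 + 12.8*0.0 = -5.7 + 0.0 + 0.0 = -5.7


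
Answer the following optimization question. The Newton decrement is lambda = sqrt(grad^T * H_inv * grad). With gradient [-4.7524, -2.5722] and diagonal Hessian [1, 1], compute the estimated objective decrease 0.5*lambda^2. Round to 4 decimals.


Step 1: H is diagonal, so H^(-1) * g = [-4.7524, -2.5722].
Step 2: g^T H^(-1) g = sum_i g_i^2 / H_ii
  = (-4.7524)^2/1 + (-2.5722)^2/1
  = 22.5853 + 6.6162 = 29.2015
Step 3: Objective decrease = 0.5 * g^T H^(-1) g = 14.6008


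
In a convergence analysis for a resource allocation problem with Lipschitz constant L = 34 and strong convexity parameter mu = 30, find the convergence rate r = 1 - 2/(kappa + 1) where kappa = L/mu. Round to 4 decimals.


Step 1: Compute the condition number.
kappa = L/mu = 34/30 = 1.1333
Step 2: Compute the convergence rate.
r = 1 - 2/(kappa + 1) = 1 - 2*mu/(L + mu) = (L - mu)/(L + mu) = 4/64 = 0.0625


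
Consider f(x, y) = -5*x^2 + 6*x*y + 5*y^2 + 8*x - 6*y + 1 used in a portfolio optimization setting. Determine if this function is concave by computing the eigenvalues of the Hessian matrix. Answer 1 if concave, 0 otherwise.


The Hessian of f(x,y) = -5*x^2 + 6*x*y + 5*y^2 + 8*x - 6*y + 1 is:
H = [[-10, 6], [6, 10]]
Trace = -10 + 10 = 0
Determinant = -10*10 - (6)^2 = -136
Discriminant = (0)^2 - 4*-136 = 544.0
Eigenvalues: lambda_1 = -11.6619, lambda_2 = 11.6619
The function is not concave.

0


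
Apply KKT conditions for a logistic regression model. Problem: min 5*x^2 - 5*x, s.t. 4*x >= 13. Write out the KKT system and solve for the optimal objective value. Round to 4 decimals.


Step 1: Try lambda = 0 (constraint inactive).
x_unc = 5/(2*5) = 0.5
Check: 4*0.5 = 2.0 < 13 -- violated!
Step 2: Constraint must be active: 4*x = 13
x* = 13/4 = 3.25
lambda = (2*5*3.25 - 5)/4 = 6.875
Step 3: Compute optimal value.
f(x*) = 5*3.25^2 - 5*3.25 = 36.5625


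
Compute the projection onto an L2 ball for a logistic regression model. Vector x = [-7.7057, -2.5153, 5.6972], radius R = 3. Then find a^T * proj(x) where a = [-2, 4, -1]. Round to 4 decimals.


Step 1: Compute ||x|| (intermediates to 6 decimals).
||x|| = sqrt((-7.7057)^2 + (-2.5153)^2 + 5.6972^2) = 9.907706
Step 2: Project.
Since ||x|| > R, scale = R/||x|| = 3/9.907706 = 0.302795, proj(x) = scale * x
proj(x) = [-2.333247, -0.76162, 1.725084]
Step 3: Dot product.
a^T * proj(x) = -2*(-2.333247) + 4*(-0.76162) - 1*1.725084 = -0.1051


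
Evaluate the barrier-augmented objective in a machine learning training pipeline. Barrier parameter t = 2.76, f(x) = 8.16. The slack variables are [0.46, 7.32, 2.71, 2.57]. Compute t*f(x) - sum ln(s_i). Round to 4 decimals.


Step 1: Compute log-barrier.
ln values: [-0.7765, 1.9906, 0.9969, 0.9439]
phi = -(-0.7765 + 1.9906 + 0.9969 + 0.9439) = -3.1549
Step 2: Compute augmented objective.
t*f(x) = 2.76*8.16 = 22.5216
Total = 22.5216 - 3.1549 = 19.3667


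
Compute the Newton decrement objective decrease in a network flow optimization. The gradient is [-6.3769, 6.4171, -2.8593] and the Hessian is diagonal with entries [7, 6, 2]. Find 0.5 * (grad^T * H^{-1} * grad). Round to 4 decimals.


Step 1: H is diagonal, so H^(-1) * g = [-0.911, 1.0695, -1.4297].
Step 2: g^T H^(-1) g = sum_i g_i^2 / H_ii
  = (-6.3769)^2/7 + (6.4171)^2/6 + (-2.8593)^2/2
  = 5.8093 + 6.8632 + 4.0878 = 16.7603
Step 3: Objective decrease = 0.5 * g^T H^(-1) g = 8.3801


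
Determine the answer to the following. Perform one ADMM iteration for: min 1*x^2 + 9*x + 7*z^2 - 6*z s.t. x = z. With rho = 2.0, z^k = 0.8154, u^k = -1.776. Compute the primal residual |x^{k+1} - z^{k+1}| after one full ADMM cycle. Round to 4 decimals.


ADMM iteration with rho = 2.0, z^k = 0.8154, u^k = -1.776
Step 1: x-update.
Minimize 1*x^2 + 9*x + (2.0/2)*(x - 0.8154 - 1.776)^2
FOC: (2*1 + 2.0)*x = -9 + 2.0*(0.8154 + 1.776)
x^{k+1} = -0.9543
Step 2: z-update.
Minimize 7*z^2 - 6*z + (2.0/2)*(-0.9543 - z - 1.776)^2
FOC: (2*7 + 2.0)*z = 6 + 2.0*(-0.9543 - 1.776)
z^{k+1} = 0.0337
Step 3: u-update.
u^{k+1} = -1.776 - 0.9543 - 0.0337 = -2.764
Step 4: Primal residual = |-0.9543 - 0.0337| = 0.988


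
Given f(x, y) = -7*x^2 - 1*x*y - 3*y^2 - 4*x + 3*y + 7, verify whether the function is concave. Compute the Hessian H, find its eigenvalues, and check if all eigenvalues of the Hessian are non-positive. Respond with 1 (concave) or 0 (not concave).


The Hessian of f(x,y) = -7*x^2 - 1*x*y - 3*y^2 - 4*x + 3*y + 7 is:
H = [[-14, -1], [-1, -6]]
Trace = -14 - 6 = -20
Determinant = -14*-6 - (-1)^2 = 83
Discriminant = (-20)^2 - 4*83 = 68.0
Eigenvalues: lambda_1 = -14.1231, lambda_2 = -5.8769
The function is concave.

1


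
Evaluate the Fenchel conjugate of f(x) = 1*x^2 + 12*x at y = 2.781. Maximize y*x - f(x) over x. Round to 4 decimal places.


f*(y) = sup_x {y*x - a*x^2 - b*x} = sup_x {(y-b)*x - a*x^2}
FOC: (y - b) - 2a*x = 0 => x* = (y - b)/(2a)
x* = (2.781 - 12)/(2*1) = -4.6095
f*(2.781) = (y-b)^2/(4a) = (2.781 - 12)^2/(4*1)
= 84.99/4 = 21.2475


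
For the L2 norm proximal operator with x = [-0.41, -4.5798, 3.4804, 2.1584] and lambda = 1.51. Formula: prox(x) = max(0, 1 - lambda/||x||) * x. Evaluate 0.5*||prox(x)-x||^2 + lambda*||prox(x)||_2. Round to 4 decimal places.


Step 1: Compute ||x||.
||x|| = 6.1575
Step 2: Compute scaling factor.
scale = max(0, 1 - 1.51/6.1575) = 0.7548
Step 3: prox(x) = [-0.3095, -3.4567, 2.6269, 1.6291]
||prox(x)|| = 4.6475
Step 4: Proximal objective.
0.5*||prox-x||^2 = 1.1401
lambda*||prox|| = 7.0177
Total = 8.1577


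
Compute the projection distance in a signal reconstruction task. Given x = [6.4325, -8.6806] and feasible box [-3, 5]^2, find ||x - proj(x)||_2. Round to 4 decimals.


Project each component onto [-3, 5].
clip(6.4325) = 5.0, clip(-8.6806) = -3.0
Projection = [5.0, -3.0]
Squared diffs: [2.0521, 32.2692]
Distance = sqrt(34.3213) = 5.8584


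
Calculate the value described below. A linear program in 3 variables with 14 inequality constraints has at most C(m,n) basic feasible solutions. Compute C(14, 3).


Each vertex corresponds to some choice of n active constraints out of m, so the number of vertices is at most C(m, n) = m! / (n!(m-n)!).
m = 14, n = 3
Numerator: 14 * 13 * 12
Denominator: 3! = 6
C(14, 3) = 364


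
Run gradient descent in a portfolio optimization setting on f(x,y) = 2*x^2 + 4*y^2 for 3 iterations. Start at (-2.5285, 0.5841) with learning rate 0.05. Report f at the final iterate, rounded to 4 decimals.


Gradient descent on f(x,y) = 2*x^2 + 4*y^2.
Starting point: (-2.5285, 0.5841), alpha = 0.05
Step 1: grad_x = 2*2*-2.5285 = -10.114, grad_y = 2*4*0.5841 = 4.6728
  x_1 = -2.5285 - 0.05*-10.114 = -2.0228
  y_1 = 0.5841 - 0.05*4.6728 = 0.3505
Step 2: grad_x = 2*2*-2.0228 = -8.0912, grad_y = 2*4*0.3505 = 2.8037
  x_2 = -2.0228 - 0.05*-8.0912 = -1.6182
  y_2 = 0.3505 - 0.05*2.8037 = 0.2103
Step 3: grad_x = 2*2*-1.6182 = -6.473, grad_y = 2*4*0.2103 = 1.6822
  x_3 = -1.6182 - 0.05*-6.473 = -1.2946
  y_3 = 0.2103 - 0.05*1.6822 = 0.1262
f(-1.2946, 0.1262) = 2*(-1.2946)^2 + 4*0.1262^2 = 3.4156


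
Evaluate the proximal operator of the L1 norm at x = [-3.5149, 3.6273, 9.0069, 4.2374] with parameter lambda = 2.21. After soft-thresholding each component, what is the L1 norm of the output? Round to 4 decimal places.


Soft-thresholding with lambda = 2.21:
prox(-3.5149) = sign(-3.5149)*max(|-3.5149| - 2.21, 0) = -1.3049
prox(3.6273) = sign(3.6273)*max(|3.6273| - 2.21, 0) = 1.4173
prox(9.0069) = sign(9.0069)*max(|9.0069| - 2.21, 0) = 6.7969
prox(4.2374) = sign(4.2374)*max(|4.2374| - 2.21, 0) = 2.0274
prox(x) = [-1.3049, 1.4173, 6.7969, 2.0274]
||prox(x)||_1 = 1.3049 + 1.4173 + 6.7969 + 2.0274 = 11.5465


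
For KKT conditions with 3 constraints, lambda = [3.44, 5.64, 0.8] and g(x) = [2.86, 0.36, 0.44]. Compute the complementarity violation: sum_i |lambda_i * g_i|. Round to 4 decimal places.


KKT complementary slackness check:
lambda_1 * g_1 = 3.44 * 2.86 = 9.8384
lambda_2 * g_2 = 5.64 * 0.36 = 2.0304
lambda_3 * g_3 = 0.8 * 0.44 = 0.352
Total violation = 9.8384 + 2.0304 + 0.352 = 12.2208


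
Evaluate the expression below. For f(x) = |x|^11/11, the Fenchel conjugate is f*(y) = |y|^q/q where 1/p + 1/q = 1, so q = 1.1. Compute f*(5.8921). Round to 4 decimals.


The conjugate exponent q satisfies 1/p + 1/q = 1.
p = 11, so q = 11/(11 - 1) = 1.1
|y|^q = 5.8921^1.1 = 7.0355
f*(5.8921) = 7.0355 / 1.1 = 6.3959


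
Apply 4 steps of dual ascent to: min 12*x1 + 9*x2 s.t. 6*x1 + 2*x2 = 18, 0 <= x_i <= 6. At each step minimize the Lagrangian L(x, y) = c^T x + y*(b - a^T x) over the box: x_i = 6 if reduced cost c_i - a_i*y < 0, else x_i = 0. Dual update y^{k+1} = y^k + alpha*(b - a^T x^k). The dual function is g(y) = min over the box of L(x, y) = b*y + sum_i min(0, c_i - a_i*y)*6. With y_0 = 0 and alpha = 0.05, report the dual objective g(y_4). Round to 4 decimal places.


Dual ascent for LP: min 12*x1 + 9*x2, 6*x1 + 2*x2 = 18, 0 <= x_i <= 6
Step 1: y^k = 0.0, reduced costs: (12.0, 9.0)
  x^k = (0.0, 0.0), subgradient = b - a^T x = 18.0
  y^{k+1} = 0.0 + 0.05*18.0 = 0.9
Step 2: y^k = 0.9, reduced costs: (6.6, 7.2)
  x^k = (0.0, 0.0), subgradient = b - a^T x = 18.0
  y^{k+1} = 0.9 + 0.05*18.0 = 1.8
Step 3: y^k = 1.8, reduced costs: (1.2, 5.4)
  x^k = (0.0, 0.0), subgradient = b - a^T x = 18.0
  y^{k+1} = 1.8 + 0.05*18.0 = 2.7
Step 4: y^k = 2.7, reduced costs: (-4.2, 3.6)
  x^k = (6.0, 0.0), subgradient = b - a^T x = -18.0
  y^{k+1} = 2.7 + 0.05*-18.0 = 1.8
Dual objective at y_4 = 1.8: reduced costs (1.2, 5.4), box minimizer x = (0.0, 0.0)
g(y_4) = b*y + (c1 - a1*y)*x1 + (c2 - a2*y)*x2 = 18*1.8 + 1.2*0.0 + 5.4*0.0 = 32.4 + 0.0 + 0.0 = 32.4


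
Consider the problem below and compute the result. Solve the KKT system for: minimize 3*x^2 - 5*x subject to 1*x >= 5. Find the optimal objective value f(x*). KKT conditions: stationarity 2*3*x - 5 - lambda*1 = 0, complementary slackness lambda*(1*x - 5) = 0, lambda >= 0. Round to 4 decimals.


Step 1: Try lambda = 0 (constraint inactive).
x_unc = 5/(2*3) = 0.8333
Check: 1*0.8333 = 0.8333 < 5 -- violated!
Step 2: Constraint must be active: 1*x = 5
x* = 5/1 = 5.0
lambda = (2*3*5.0 - 5)/1 = 25.0
Step 3: Compute optimal value.
f(x*) = 3*5.0^2 - 5*5.0 = 50.0


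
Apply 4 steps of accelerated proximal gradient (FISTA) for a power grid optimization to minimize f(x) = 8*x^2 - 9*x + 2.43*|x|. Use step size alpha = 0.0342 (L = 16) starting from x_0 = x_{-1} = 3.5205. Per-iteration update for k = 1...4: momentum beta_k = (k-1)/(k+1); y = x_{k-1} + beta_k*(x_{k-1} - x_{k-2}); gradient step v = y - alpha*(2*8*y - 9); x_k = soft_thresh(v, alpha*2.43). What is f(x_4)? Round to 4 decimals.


FISTA on f(x) = 8*x^2 - 9*x + 2.43*|x|
L = 16, alpha = 0.0342
Iteration 1: beta = 0.0, y = 3.5205 + 0.0*(3.5205 - 3.5205) = 3.5205
  grad(y) = 47.328, v = y - alpha*grad = 1.9019
  prox(v) = soft_thresh(1.9019, 0.0831) = 1.8188
Iteration 2: beta = 0.3333, y = 1.8188 + 0.3333*(1.8188 - 3.5205) = 1.2515
  grad(y) = 11.0246, v = y - alpha*grad = 0.8745
  prox(v) = soft_thresh(0.8745, 0.0831) = 0.7914
Iteration 3: beta = 0.5, y = 0.7914 + 0.5*(0.7914 - 1.8188) = 0.2777
  grad(y) = -4.5569, v = y - alpha*grad = 0.4335
  prox(v) = soft_thresh(0.4335, 0.0831) = 0.3504
Iteration 4: beta = 0.6, y = 0.3504 + 0.6*(0.3504 - 0.7914) = 0.0859
  grad(y) = -7.6262, v = y - alpha*grad = 0.3467
  prox(v) = soft_thresh(0.3467, 0.0831) = 0.2636
f(x_4) = 8*0.2636^2 - 9*0.2636 + 2.43*|0.2636| = -1.1759


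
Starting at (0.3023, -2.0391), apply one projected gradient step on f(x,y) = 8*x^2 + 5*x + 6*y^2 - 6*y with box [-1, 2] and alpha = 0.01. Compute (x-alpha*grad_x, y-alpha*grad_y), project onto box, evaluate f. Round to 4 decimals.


Step 1: Compute gradient at (0.3023, -2.0391).
grad_x = 2*8*0.3023 + 5 = 9.8368
grad_y = 2*6*-2.0391 - 6 = -30.4692
Step 2: Gradient step.
x_raw = 0.3023 - 0.01*9.8368 = 0.2039
y_raw = -2.0391 - 0.01*-30.4692 = -1.7344
Step 3: Project onto [-1, 2].
x_proj = clip(0.2039) = 0.2039
y_proj = clip(-1.7344) = -1.0
Step 4: Evaluate f.
f(0.2039, -1.0) = 13.3524


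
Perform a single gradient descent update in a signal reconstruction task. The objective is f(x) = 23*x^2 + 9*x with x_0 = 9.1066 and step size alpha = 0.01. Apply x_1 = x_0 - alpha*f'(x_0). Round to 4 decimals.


We compute the gradient at x_0 and apply the update.
f'(x) = 46*x + 9
f'(9.1066) = 46*9.1066 + 9 = 427.9036
x_1 = 9.1066 - 0.01*427.9036 = 4.8276


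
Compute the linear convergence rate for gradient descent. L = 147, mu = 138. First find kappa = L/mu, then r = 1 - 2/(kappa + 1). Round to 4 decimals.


Step 1: Compute the condition number.
kappa = L/mu = 147/138 = 1.0652
Step 2: Compute the convergence rate.
r = 1 - 2/(kappa + 1) = 1 - 2*mu/(L + mu) = (L - mu)/(L + mu) = 9/285 = 0.0316


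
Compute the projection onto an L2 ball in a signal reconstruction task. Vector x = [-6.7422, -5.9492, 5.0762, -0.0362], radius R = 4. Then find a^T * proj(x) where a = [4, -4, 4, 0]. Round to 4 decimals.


Step 1: Compute ||x|| (intermediates to 6 decimals).
||x|| = sqrt((-6.7422)^2 + (-5.9492)^2 + 5.0762^2 + (-0.0362)^2) = 10.325665
Step 2: Project.
Since ||x|| > R, scale = R/||x|| = 4/10.325665 = 0.387384, proj(x) = scale * x
proj(x) = [-2.61182, -2.304625, 1.966439, -0.014023]
Step 3: Dot product.
a^T * proj(x) = 4*(-2.61182) - 4*(-2.304625) + 4*1.966439 + 0*(-0.014023) = 6.637


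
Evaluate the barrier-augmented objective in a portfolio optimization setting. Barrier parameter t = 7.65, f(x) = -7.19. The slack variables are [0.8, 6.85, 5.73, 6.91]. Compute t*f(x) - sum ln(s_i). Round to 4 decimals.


Step 1: Compute log-barrier.
ln values: [-0.2231, 1.9242, 1.7457, 1.933]
phi = -(-0.2231 + 1.9242 + 1.7457 + 1.933) = -5.3798
Step 2: Compute augmented objective.
t*f(x) = 7.65*-7.19 = -55.0035
Total = -55.0035 - 5.3798 = -60.3833


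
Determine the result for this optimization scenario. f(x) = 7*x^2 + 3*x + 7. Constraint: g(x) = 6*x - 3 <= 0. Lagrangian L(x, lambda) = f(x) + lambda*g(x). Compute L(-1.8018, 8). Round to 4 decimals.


Step 1: Evaluate f(x).
f(-1.8018) = 7*(-1.8018)^2 + 3*(-1.8018) + 7 = 24.32
Step 2: Evaluate g(x).
g(-1.8018) = 6*-1.8018 - 3 = -13.8108
Step 3: Compute Lagrangian.
L = 24.32 + 8*-13.8108 = -86.1664


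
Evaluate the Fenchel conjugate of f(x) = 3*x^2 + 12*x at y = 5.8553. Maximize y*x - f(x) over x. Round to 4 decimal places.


f*(y) = sup_x {y*x - a*x^2 - b*x} = sup_x {(y-b)*x - a*x^2}
FOC: (y - b) - 2a*x = 0 => x* = (y - b)/(2a)
x* = (5.8553 - 12)/(2*3) = -1.0241
f*(5.8553) = (y-b)^2/(4a) = (5.8553 - 12)^2/(4*3)
= 37.7573/12 = 3.1464


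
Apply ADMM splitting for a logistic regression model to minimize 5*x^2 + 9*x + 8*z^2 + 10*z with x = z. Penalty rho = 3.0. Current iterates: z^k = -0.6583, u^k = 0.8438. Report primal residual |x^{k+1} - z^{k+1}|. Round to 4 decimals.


ADMM iteration with rho = 3.0, z^k = -0.6583, u^k = 0.8438
Step 1: x-update.
Minimize 5*x^2 + 9*x + (3.0/2)*(x + 0.6583 + 0.8438)^2
FOC: (2*5 + 3.0)*x = -9 + 3.0*(-0.6583 - 0.8438)
x^{k+1} = -1.0389
Step 2: z-update.
Minimize 8*z^2 + 10*z + (3.0/2)*(-1.0389 - z + 0.8438)^2
FOC: (2*8 + 3.0)*z = -10 + 3.0*(-1.0389 + 0.8438)
z^{k+1} = -0.5571
Step 3: u-update.
u^{k+1} = 0.8438 - 1.0389 + 0.5571 = 0.362
Step 4: Primal residual = |-1.0389 + 0.5571| = 0.4818
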